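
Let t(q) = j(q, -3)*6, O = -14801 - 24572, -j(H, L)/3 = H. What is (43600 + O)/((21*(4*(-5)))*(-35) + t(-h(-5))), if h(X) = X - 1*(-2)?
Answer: 1409/4882 ≈ 0.28861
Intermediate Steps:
j(H, L) = -3*H
h(X) = 2 + X (h(X) = X + 2 = 2 + X)
O = -39373
t(q) = -18*q (t(q) = -3*q*6 = -18*q)
(43600 + O)/((21*(4*(-5)))*(-35) + t(-h(-5))) = (43600 - 39373)/((21*(4*(-5)))*(-35) - (-18)*(2 - 5)) = 4227/((21*(-20))*(-35) - (-18)*(-3)) = 4227/(-420*(-35) - 18*3) = 4227/(14700 - 54) = 4227/14646 = 4227*(1/14646) = 1409/4882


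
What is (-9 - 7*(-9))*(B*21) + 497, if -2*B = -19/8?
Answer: 14749/8 ≈ 1843.6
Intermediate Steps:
B = 19/16 (B = -(-19)/(2*8) = -1/2*(-19/8) = 19/16 ≈ 1.1875)
(-9 - 7*(-9))*(B*21) + 497 = (-9 - 7*(-9))*((19/16)*21) + 497 = (-9 + 63)*(399/16) + 497 = 54*(399/16) + 497 = 10773/8 + 497 = 14749/8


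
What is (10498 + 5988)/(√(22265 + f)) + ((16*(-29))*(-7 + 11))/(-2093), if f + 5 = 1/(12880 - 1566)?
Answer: 1856/2093 + 16486*√2849426838274/251849641 ≈ 111.38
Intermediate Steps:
f = -56569/11314 (f = -5 + 1/(12880 - 1566) = -5 + 1/11314 = -56569/11314 ≈ -4.9999)
(10498 + 5988)/(√(22265 + f)) + ((16*(-29))*(-7 + 11))/(-2093) = (10498 + 5988)/(√(22265 - 56569/11314)) + ((16*(-29))*(-7 + 11))/(-2093) = 16486/(√(251849641/11314)) - 464*4*(-1/2093) = 16486/((√2849426838274/11314)) - 1856*(-1/2093) = 16486*(√2849426838274/251849641) + 1856/2093 = 16486*√2849426838274/251849641 + 1856/2093 = 1856/2093 + 16486*√2849426838274/251849641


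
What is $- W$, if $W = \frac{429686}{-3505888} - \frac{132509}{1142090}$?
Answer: $\frac{238825449183}{1001009906480} \approx 0.23858$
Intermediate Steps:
$W = - \frac{238825449183}{1001009906480}$ ($W = 429686 \left(- \frac{1}{3505888}\right) - \frac{132509}{1142090} = - \frac{214843}{1752944} - \frac{132509}{1142090} = - \frac{238825449183}{1001009906480} \approx -0.23858$)
$- W = \left(-1\right) \left(- \frac{238825449183}{1001009906480}\right) = \frac{238825449183}{1001009906480}$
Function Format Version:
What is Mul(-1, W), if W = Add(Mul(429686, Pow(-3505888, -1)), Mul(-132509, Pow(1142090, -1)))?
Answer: Rational(238825449183, 1001009906480) ≈ 0.23858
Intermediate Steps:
W = Rational(-238825449183, 1001009906480) (W = Add(Mul(429686, Rational(-1, 3505888)), Mul(-132509, Rational(1, 1142090))) = Add(Rational(-214843, 1752944), Rational(-132509, 1142090)) = Rational(-238825449183, 1001009906480) ≈ -0.23858)
Mul(-1, W) = Mul(-1, Rational(-238825449183, 1001009906480)) = Rational(238825449183, 1001009906480)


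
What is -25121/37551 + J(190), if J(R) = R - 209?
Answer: -738590/37551 ≈ -19.669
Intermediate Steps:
J(R) = -209 + R
-25121/37551 + J(190) = -25121/37551 + (-209 + 190) = -25121*1/37551 - 19 = -25121/37551 - 19 = -738590/37551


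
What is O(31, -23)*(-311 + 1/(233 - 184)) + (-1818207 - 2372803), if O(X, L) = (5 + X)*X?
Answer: -222365098/49 ≈ -4.5381e+6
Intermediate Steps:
O(X, L) = X*(5 + X)
O(31, -23)*(-311 + 1/(233 - 184)) + (-1818207 - 2372803) = (31*(5 + 31))*(-311 + 1/(233 - 184)) + (-1818207 - 2372803) = (31*36)*(-311 + 1/49) - 4191010 = 1116*(-311 + 1/49) - 4191010 = 1116*(-15238/49) - 4191010 = -17005608/49 - 4191010 = -222365098/49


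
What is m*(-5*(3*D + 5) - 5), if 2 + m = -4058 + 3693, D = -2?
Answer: 0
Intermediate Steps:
m = -367 (m = -2 + (-4058 + 3693) = -2 - 365 = -367)
m*(-5*(3*D + 5) - 5) = -367*(-5*(3*(-2) + 5) - 5) = -367*(-5*(-6 + 5) - 5) = -367*(-5*(-1) - 5) = -367*(5 - 5) = -367*0 = 0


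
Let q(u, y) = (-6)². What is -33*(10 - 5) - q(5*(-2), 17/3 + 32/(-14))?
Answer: -201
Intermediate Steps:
q(u, y) = 36
-33*(10 - 5) - q(5*(-2), 17/3 + 32/(-14)) = -33*(10 - 5) - 1*36 = -33*5 - 36 = -165 - 36 = -201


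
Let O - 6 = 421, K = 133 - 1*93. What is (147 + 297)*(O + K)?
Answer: 207348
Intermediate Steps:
K = 40 (K = 133 - 93 = 40)
O = 427 (O = 6 + 421 = 427)
(147 + 297)*(O + K) = (147 + 297)*(427 + 40) = 444*467 = 207348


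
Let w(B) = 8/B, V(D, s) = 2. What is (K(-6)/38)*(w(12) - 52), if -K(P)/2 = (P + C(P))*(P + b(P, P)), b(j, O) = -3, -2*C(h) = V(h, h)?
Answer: 3234/19 ≈ 170.21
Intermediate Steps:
C(h) = -1 (C(h) = -½*2 = -1)
K(P) = -2*(-1 + P)*(-3 + P) (K(P) = -2*(P - 1)*(P - 3) = -2*(-1 + P)*(-3 + P))
(K(-6)/38)*(w(12) - 52) = ((-6 - 2*(-6)² + 8*(-6))/38)*(8/12 - 52) = ((-6 - 2*36 - 48)*(1/38))*(8*(1/12) - 52) = ((-6 - 72 - 48)*(1/38))*(⅔ - 52) = -126*1/38*(-154/3) = -63/19*(-154/3) = 3234/19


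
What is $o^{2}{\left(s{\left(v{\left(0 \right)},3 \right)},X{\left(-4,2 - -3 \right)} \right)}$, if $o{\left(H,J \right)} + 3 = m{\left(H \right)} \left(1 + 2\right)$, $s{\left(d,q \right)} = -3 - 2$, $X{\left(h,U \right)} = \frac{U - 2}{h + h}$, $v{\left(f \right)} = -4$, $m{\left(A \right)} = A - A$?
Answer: $9$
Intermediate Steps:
$m{\left(A \right)} = 0$
$X{\left(h,U \right)} = \frac{-2 + U}{2 h}$
$s{\left(d,q \right)} = -5$ ($s{\left(d,q \right)} = -3 - 2 = -5$)
$o{\left(H,J \right)} = -3$ ($o{\left(H,J \right)} = -3 + 0 \left(1 + 2\right) = -3 + 0 \cdot 3 = -3 + 0 = -3$)
$o^{2}{\left(s{\left(v{\left(0 \right)},3 \right)},X{\left(-4,2 - -3 \right)} \right)} = \left(-3\right)^{2} = 9$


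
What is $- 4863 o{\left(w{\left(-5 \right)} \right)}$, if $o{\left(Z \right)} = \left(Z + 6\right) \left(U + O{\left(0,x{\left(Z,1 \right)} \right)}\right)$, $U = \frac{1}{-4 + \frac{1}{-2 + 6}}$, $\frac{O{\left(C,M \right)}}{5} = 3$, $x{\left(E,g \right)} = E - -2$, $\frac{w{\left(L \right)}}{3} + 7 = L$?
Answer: $2149446$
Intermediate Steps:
$w{\left(L \right)} = -21 + 3 L$
$x{\left(E,g \right)} = 2 + E$ ($x{\left(E,g \right)} = E + 2 = 2 + E$)
$O{\left(C,M \right)} = 15$ ($O{\left(C,M \right)} = 5 \cdot 3 = 15$)
$U = - \frac{4}{15}$ ($U = \frac{1}{-4 + \frac{1}{4}} = \frac{1}{- \frac{15}{4}} = - \frac{4}{15} \approx -0.26667$)
$o{\left(Z \right)} = \frac{442}{5} + \frac{221 Z}{15}$ ($o{\left(Z \right)} = \left(Z + 6\right) \left(- \frac{4}{15} + 15\right) = \left(6 + Z\right) \frac{221}{15} = \frac{442}{5} + \frac{221 Z}{15}$)
$- 4863 o{\left(w{\left(-5 \right)} \right)} = - 4863 \left(\frac{442}{5} + \frac{221 \left(-21 + 3 \left(-5\right)\right)}{15}\right) = - 4863 \left(\frac{442}{5} + \frac{221 \left(-21 - 15\right)}{15}\right) = - 4863 \left(\frac{442}{5} + \frac{221}{15} \left(-36\right)\right) = - 4863 \left(\frac{442}{5} - \frac{2652}{5}\right) = \left(-4863\right) \left(-442\right) = 2149446$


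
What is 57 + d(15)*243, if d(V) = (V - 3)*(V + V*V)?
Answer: 699897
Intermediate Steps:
d(V) = (-3 + V)*(V + V²)
57 + d(15)*243 = 57 + (15*(-3 + 15² - 2*15))*243 = 57 + (15*(-3 + 225 - 30))*243 = 57 + (15*192)*243 = 57 + 2880*243 = 57 + 699840 = 699897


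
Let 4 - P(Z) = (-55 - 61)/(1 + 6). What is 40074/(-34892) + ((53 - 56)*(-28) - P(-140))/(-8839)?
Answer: -1247495325/1079436358 ≈ -1.1557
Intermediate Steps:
P(Z) = 144/7 (P(Z) = 4 - (-55 - 61)/(1 + 6) = 4 - (-116)/7 = 4 - 1*(-116/7) = 4 + 116/7 = 144/7)
40074/(-34892) + ((53 - 56)*(-28) - P(-140))/(-8839) = 40074/(-34892) + ((53 - 56)*(-28) - 1*144/7)/(-8839) = 40074*(-1/34892) + (-3*(-28) - 144/7)*(-1/8839) = -20037/17446 + (84 - 144/7)*(-1/8839) = -20037/17446 + (444/7)*(-1/8839) = -20037/17446 - 444/61873 = -1247495325/1079436358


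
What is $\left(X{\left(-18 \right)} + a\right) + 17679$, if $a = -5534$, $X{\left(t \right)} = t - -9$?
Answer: $12136$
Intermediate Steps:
$X{\left(t \right)} = 9 + t$ ($X{\left(t \right)} = t + 9 = 9 + t$)
$\left(X{\left(-18 \right)} + a\right) + 17679 = \left(\left(9 - 18\right) - 5534\right) + 17679 = \left(-9 - 5534\right) + 17679 = -5543 + 17679 = 12136$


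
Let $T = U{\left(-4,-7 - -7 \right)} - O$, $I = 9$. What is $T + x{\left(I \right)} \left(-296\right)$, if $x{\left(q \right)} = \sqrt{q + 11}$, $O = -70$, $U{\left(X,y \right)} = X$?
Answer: $66 - 592 \sqrt{5} \approx -1257.8$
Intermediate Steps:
$x{\left(q \right)} = \sqrt{11 + q}$
$T = 66$ ($T = -4 - -70 = -4 + 70 = 66$)
$T + x{\left(I \right)} \left(-296\right) = 66 + \sqrt{11 + 9} \left(-296\right) = 66 + \sqrt{20} \left(-296\right) = 66 + 2 \sqrt{5} \left(-296\right) = 66 - 592 \sqrt{5}$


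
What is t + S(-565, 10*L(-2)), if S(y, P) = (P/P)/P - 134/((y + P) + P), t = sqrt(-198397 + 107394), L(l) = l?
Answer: 83/484 + I*sqrt(91003) ≈ 0.17149 + 301.67*I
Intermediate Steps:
t = I*sqrt(91003) (t = sqrt(-91003) = I*sqrt(91003) ≈ 301.67*I)
S(y, P) = 1/P - 134/(y + 2*P) (S(y, P) = 1/P - 134/((P + y) + P) = 1/P - 134/(y + 2*P))
t + S(-565, 10*L(-2)) = I*sqrt(91003) + (-565 - 1320*(-2))/(((10*(-2)))*(-565 + 2*(10*(-2)))) = I*sqrt(91003) + (-565 - 132*(-20))/((-20)*(-565 + 2*(-20))) = I*sqrt(91003) - (-565 + 2640)/(20*(-565 - 40)) = I*sqrt(91003) - 1/20*2075/(-605) = I*sqrt(91003) - 1/20*(-1/605)*2075 = I*sqrt(91003) + 83/484 = 83/484 + I*sqrt(91003)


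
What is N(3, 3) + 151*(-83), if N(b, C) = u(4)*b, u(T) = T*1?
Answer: -12521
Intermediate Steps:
u(T) = T
N(b, C) = 4*b
N(3, 3) + 151*(-83) = 4*3 + 151*(-83) = 12 - 12533 = -12521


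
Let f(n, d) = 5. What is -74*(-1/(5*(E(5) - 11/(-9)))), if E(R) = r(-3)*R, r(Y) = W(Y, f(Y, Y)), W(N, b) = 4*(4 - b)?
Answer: -666/845 ≈ -0.78817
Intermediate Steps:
W(N, b) = 16 - 4*b
r(Y) = -4 (r(Y) = 16 - 4*5 = 16 - 20 = -4)
E(R) = -4*R
-74*(-1/(5*(E(5) - 11/(-9)))) = -74*(-1/(5*(-4*5 - 11/(-9)))) = -74*(-1/(5*(-20 - 11*(-1/9)))) = -74*(-1/(5*(-20 + 11/9))) = -74/((-169/9*(-5))) = -74/845/9 = -74*9/845 = -666/845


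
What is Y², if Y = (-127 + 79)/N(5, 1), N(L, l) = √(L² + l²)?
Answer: 1152/13 ≈ 88.615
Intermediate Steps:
Y = -24*√26/13 (Y = (-127 + 79)/(√(5² + 1²)) = -48/√(25 + 1) = -48*√26/26 = -24*√26/13 ≈ -9.4136)
Y² = (-24*√26/13)² = 1152/13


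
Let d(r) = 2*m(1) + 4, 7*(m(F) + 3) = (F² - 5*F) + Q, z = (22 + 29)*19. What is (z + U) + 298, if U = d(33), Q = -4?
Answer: 8839/7 ≈ 1262.7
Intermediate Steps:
z = 969 (z = 51*19 = 969)
m(F) = -25/7 - 5*F/7 + F²/7 (m(F) = -3 + ((F² - 5*F) - 4)/7 = -3 + (-4 + F² - 5*F)/7 = -3 + (-4/7 - 5*F/7 + F²/7) = -25/7 - 5*F/7 + F²/7)
d(r) = -30/7 (d(r) = 2*(-25/7 - 5/7*1 + (⅐)*1²) + 4 = 2*(-25/7 - 5/7 + (⅐)*1) + 4 = 2*(-25/7 - 5/7 + ⅐) + 4 = 2*(-29/7) + 4 = -58/7 + 4 = -30/7)
U = -30/7 ≈ -4.2857
(z + U) + 298 = (969 - 30/7) + 298 = 6753/7 + 298 = 8839/7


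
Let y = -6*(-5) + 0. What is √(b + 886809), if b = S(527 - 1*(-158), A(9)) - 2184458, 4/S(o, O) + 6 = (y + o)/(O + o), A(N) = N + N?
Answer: I*√15923472408277/3503 ≈ 1139.1*I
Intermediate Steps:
A(N) = 2*N
y = 30 (y = 30 + 0 = 30)
S(o, O) = 4/(-6 + (30 + o)/(O + o))
b = -7652159186/3503 (b = 4*(-2*9 - (527 - 1*(-158)))/(-30 + 5*(527 - 1*(-158)) + 6*(2*9)) - 2184458 = 4*(-1*18 - (527 + 158))/(-30 + 5*(527 + 158) + 6*18) - 2184458 = 4*(-18 - 1*685)/(-30 + 5*685 + 108) - 2184458 = 4*(-18 - 685)/(-30 + 3425 + 108) - 2184458 = 4*(-703)/3503 - 2184458 = 4*(1/3503)*(-703) - 2184458 = -2812/3503 - 2184458 = -7652159186/3503 ≈ -2.1845e+6)
√(b + 886809) = √(-7652159186/3503 + 886809) = √(-4545667259/3503) = I*√15923472408277/3503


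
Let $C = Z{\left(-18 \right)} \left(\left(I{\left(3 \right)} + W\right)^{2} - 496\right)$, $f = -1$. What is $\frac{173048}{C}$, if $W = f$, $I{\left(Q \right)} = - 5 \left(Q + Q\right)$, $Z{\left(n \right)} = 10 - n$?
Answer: $\frac{43262}{3255} \approx 13.291$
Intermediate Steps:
$I{\left(Q \right)} = - 10 Q$ ($I{\left(Q \right)} = - 5 \cdot 2 Q = - 10 Q$)
$W = -1$
$C = 13020$ ($C = \left(10 - -18\right) \left(\left(\left(-10\right) 3 - 1\right)^{2} - 496\right) = \left(10 + 18\right) \left(\left(-30 - 1\right)^{2} - 496\right) = 28 \left(\left(-31\right)^{2} - 496\right) = 28 \left(961 - 496\right) = 28 \cdot 465 = 13020$)
$\frac{173048}{C} = \frac{173048}{13020} = 173048 \cdot \frac{1}{13020} = \frac{43262}{3255}$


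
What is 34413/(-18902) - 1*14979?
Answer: -283167471/18902 ≈ -14981.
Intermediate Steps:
34413/(-18902) - 1*14979 = 34413*(-1/18902) - 14979 = -34413/18902 - 14979 = -283167471/18902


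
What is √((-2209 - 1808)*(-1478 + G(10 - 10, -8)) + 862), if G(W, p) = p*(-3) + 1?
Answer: √5837563 ≈ 2416.1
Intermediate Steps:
G(W, p) = 1 - 3*p (G(W, p) = -3*p + 1 = 1 - 3*p)
√((-2209 - 1808)*(-1478 + G(10 - 10, -8)) + 862) = √((-2209 - 1808)*(-1478 + (1 - 3*(-8))) + 862) = √(-4017*(-1478 + (1 + 24)) + 862) = √(-4017*(-1478 + 25) + 862) = √(-4017*(-1453) + 862) = √(5836701 + 862) = √5837563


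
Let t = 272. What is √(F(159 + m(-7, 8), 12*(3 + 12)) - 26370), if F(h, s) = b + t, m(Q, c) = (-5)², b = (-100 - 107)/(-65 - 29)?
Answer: I*√230582470/94 ≈ 161.54*I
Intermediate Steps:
b = 207/94 (b = -207/(-94) = -207*(-1/94) = 207/94 ≈ 2.2021)
m(Q, c) = 25
F(h, s) = 25775/94 (F(h, s) = 207/94 + 272 = 25775/94)
√(F(159 + m(-7, 8), 12*(3 + 12)) - 26370) = √(25775/94 - 26370) = √(-2453005/94) = I*√230582470/94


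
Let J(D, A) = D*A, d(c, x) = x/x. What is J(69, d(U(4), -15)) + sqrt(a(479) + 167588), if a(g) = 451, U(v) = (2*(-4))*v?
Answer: 69 + 3*sqrt(18671) ≈ 478.93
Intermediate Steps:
U(v) = -8*v
d(c, x) = 1
J(D, A) = A*D
J(69, d(U(4), -15)) + sqrt(a(479) + 167588) = 1*69 + sqrt(451 + 167588) = 69 + sqrt(168039) = 69 + 3*sqrt(18671)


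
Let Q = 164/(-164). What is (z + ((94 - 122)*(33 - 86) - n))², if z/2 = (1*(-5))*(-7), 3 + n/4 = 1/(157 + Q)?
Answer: 3729911329/1521 ≈ 2.4523e+6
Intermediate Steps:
Q = -1 (Q = 164*(-1/164) = -1)
n = -467/39 (n = -12 + 4/(157 - 1) = -12 + 4/156 = -12 + 4*(1/156) = -12 + 1/39 = -467/39 ≈ -11.974)
z = 70 (z = 2*((1*(-5))*(-7)) = 2*(-5*(-7)) = 2*35 = 70)
(z + ((94 - 122)*(33 - 86) - n))² = (70 + ((94 - 122)*(33 - 86) - 1*(-467/39)))² = (70 + (-28*(-53) + 467/39))² = (70 + (1484 + 467/39))² = (70 + 58343/39)² = (61073/39)² = 3729911329/1521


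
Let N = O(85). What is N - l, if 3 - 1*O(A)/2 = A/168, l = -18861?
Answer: 1584743/84 ≈ 18866.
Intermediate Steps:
O(A) = 6 - A/84 (O(A) = 6 - 2*A/168 = 6 - A/84)
N = 419/84 (N = 6 - 1/84*85 = 6 - 85/84 = 419/84 ≈ 4.9881)
N - l = 419/84 - 1*(-18861) = 419/84 + 18861 = 1584743/84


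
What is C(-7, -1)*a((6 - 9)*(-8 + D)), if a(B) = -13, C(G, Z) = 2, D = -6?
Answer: -26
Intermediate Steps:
C(-7, -1)*a((6 - 9)*(-8 + D)) = 2*(-13) = -26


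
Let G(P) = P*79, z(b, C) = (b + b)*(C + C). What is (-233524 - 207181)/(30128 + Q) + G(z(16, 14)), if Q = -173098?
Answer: 2024085837/28594 ≈ 70787.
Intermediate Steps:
z(b, C) = 4*C*b (z(b, C) = (2*b)*(2*C) = 4*C*b)
G(P) = 79*P
(-233524 - 207181)/(30128 + Q) + G(z(16, 14)) = (-233524 - 207181)/(30128 - 173098) + 79*(4*14*16) = -440705/(-142970) + 79*896 = -440705*(-1/142970) + 70784 = 88141/28594 + 70784 = 2024085837/28594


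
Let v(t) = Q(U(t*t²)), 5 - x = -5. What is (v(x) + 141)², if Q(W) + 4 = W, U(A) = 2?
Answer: 19321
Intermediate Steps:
x = 10 (x = 5 - 1*(-5) = 5 + 5 = 10)
Q(W) = -4 + W
v(t) = -2 (v(t) = -4 + 2 = -2)
(v(x) + 141)² = (-2 + 141)² = 139² = 19321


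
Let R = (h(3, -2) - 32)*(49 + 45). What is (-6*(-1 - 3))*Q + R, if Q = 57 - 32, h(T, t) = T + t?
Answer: -2314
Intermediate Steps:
R = -2914 (R = ((3 - 2) - 32)*(49 + 45) = (1 - 32)*94 = -31*94 = -2914)
Q = 25
(-6*(-1 - 3))*Q + R = -6*(-1 - 3)*25 - 2914 = -6*(-4)*25 - 2914 = 24*25 - 2914 = 600 - 2914 = -2314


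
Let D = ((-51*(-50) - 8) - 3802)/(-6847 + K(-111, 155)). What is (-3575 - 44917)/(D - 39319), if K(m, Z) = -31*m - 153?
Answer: 172583028/139935061 ≈ 1.2333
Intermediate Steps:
K(m, Z) = -153 - 31*m
D = 1260/3559 (D = ((-51*(-50) - 8) - 3802)/(-6847 + (-153 - 31*(-111))) = ((2550 - 8) - 3802)/(-6847 + (-153 + 3441)) = (2542 - 3802)/(-6847 + 3288) = -1260/(-3559) = -1260*(-1/3559) = 1260/3559 ≈ 0.35403)
(-3575 - 44917)/(D - 39319) = (-3575 - 44917)/(1260/3559 - 39319) = -48492/(-139935061/3559) = -48492*(-3559/139935061) = 172583028/139935061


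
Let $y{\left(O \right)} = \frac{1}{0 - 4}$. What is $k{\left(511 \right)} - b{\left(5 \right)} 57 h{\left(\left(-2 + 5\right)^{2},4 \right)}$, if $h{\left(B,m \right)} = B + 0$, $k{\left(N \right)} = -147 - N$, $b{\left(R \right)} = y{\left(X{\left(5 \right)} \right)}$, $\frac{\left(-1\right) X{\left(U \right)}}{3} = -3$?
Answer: $- \frac{2119}{4} \approx -529.75$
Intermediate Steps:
$X{\left(U \right)} = 9$ ($X{\left(U \right)} = \left(-3\right) \left(-3\right) = 9$)
$y{\left(O \right)} = - \frac{1}{4}$ ($y{\left(O \right)} = \frac{1}{-4} = - \frac{1}{4}$)
$b{\left(R \right)} = - \frac{1}{4}$
$h{\left(B,m \right)} = B$
$k{\left(511 \right)} - b{\left(5 \right)} 57 h{\left(\left(-2 + 5\right)^{2},4 \right)} = \left(-147 - 511\right) - \left(- \frac{1}{4}\right) 57 \left(-2 + 5\right)^{2} = \left(-147 - 511\right) - - \frac{57 \cdot 3^{2}}{4} = -658 - \left(- \frac{57}{4}\right) 9 = -658 - - \frac{513}{4} = -658 + \frac{513}{4} = - \frac{2119}{4}$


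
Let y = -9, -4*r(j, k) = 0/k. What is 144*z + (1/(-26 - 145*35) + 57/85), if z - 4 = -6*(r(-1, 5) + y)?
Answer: 849842452/101745 ≈ 8352.7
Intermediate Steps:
r(j, k) = 0 (r(j, k) = -0/k = -1/4*0 = 0)
z = 58 (z = 4 - 6*(0 - 9) = 4 - 6*(-9) = 4 + 54 = 58)
144*z + (1/(-26 - 145*35) + 57/85) = 144*58 + (1/(-26 - 145*35) + 57/85) = 8352 + ((1/35)/(-171) + 57*(1/85)) = 8352 + (-1/171*1/35 + 57/85) = 8352 + (-1/5985 + 57/85) = 8352 + 68212/101745 = 849842452/101745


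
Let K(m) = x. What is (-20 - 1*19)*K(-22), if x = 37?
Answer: -1443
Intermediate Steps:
K(m) = 37
(-20 - 1*19)*K(-22) = (-20 - 1*19)*37 = (-20 - 19)*37 = -39*37 = -1443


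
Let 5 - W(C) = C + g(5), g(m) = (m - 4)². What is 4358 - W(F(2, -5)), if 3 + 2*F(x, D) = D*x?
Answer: 8695/2 ≈ 4347.5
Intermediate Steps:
g(m) = (-4 + m)²
F(x, D) = -3/2 + D*x/2 (F(x, D) = -3/2 + (D*x)/2 = -3/2 + D*x/2)
W(C) = 4 - C (W(C) = 5 - (C + (-4 + 5)²) = 5 - (C + 1²) = 5 - (C + 1) = 5 - (1 + C) = 5 + (-1 - C) = 4 - C)
4358 - W(F(2, -5)) = 4358 - (4 - (-3/2 + (½)*(-5)*2)) = 4358 - (4 - (-3/2 - 5)) = 4358 - (4 - 1*(-13/2)) = 4358 - (4 + 13/2) = 4358 - 1*21/2 = 4358 - 21/2 = 8695/2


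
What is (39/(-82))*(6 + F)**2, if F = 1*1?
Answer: -1911/82 ≈ -23.305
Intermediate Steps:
F = 1
(39/(-82))*(6 + F)**2 = (39/(-82))*(6 + 1)**2 = (39*(-1/82))*7**2 = -39/82*49 = -1911/82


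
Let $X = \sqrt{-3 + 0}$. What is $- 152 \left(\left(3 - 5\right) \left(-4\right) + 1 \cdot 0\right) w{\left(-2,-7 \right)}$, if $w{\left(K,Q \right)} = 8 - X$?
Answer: $-9728 + 1216 i \sqrt{3} \approx -9728.0 + 2106.2 i$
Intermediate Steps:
$X = i \sqrt{3}$ ($X = \sqrt{-3} = i \sqrt{3} \approx 1.732 i$)
$w{\left(K,Q \right)} = 8 - i \sqrt{3}$
$- 152 \left(\left(3 - 5\right) \left(-4\right) + 1 \cdot 0\right) w{\left(-2,-7 \right)} = - 152 \left(\left(3 - 5\right) \left(-4\right) + 1 \cdot 0\right) \left(8 - i \sqrt{3}\right) = - 152 \left(\left(-2\right) \left(-4\right) + 0\right) \left(8 - i \sqrt{3}\right) = - 152 \left(8 + 0\right) \left(8 - i \sqrt{3}\right) = \left(-152\right) 8 \left(8 - i \sqrt{3}\right) = - 1216 \left(8 - i \sqrt{3}\right) = -9728 + 1216 i \sqrt{3}$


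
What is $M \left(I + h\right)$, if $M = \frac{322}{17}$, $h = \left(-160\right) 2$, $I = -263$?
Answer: $- \frac{187726}{17} \approx -11043.0$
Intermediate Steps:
$h = -320$
$M = \frac{322}{17}$ ($M = 322 \cdot \frac{1}{17} = \frac{322}{17} \approx 18.941$)
$M \left(I + h\right) = \frac{322 \left(-263 - 320\right)}{17} = \frac{322}{17} \left(-583\right) = - \frac{187726}{17}$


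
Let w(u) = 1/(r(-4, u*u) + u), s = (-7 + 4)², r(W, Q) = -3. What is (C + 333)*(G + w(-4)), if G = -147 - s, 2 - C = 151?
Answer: -201112/7 ≈ -28730.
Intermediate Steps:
s = 9 (s = (-3)² = 9)
w(u) = 1/(-3 + u)
C = -149 (C = 2 - 1*151 = 2 - 151 = -149)
G = -156 (G = -147 - 1*9 = -147 - 9 = -156)
(C + 333)*(G + w(-4)) = (-149 + 333)*(-156 + 1/(-3 - 4)) = 184*(-156 + 1/(-7)) = 184*(-156 - ⅐) = 184*(-1093/7) = -201112/7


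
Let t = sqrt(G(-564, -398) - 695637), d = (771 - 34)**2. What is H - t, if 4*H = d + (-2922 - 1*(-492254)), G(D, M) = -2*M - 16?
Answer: 1032501/4 - I*sqrt(694857) ≈ 2.5813e+5 - 833.58*I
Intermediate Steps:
G(D, M) = -16 - 2*M
d = 543169 (d = 737**2 = 543169)
t = I*sqrt(694857) (t = sqrt((-16 - 2*(-398)) - 695637) = sqrt((-16 + 796) - 695637) = sqrt(780 - 695637) = sqrt(-694857) = I*sqrt(694857) ≈ 833.58*I)
H = 1032501/4 (H = (543169 + (-2922 - 1*(-492254)))/4 = (543169 + (-2922 + 492254))/4 = (543169 + 489332)/4 = (1/4)*1032501 = 1032501/4 ≈ 2.5813e+5)
H - t = 1032501/4 - I*sqrt(694857)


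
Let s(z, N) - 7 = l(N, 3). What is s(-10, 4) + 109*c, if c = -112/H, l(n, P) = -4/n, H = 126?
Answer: -818/9 ≈ -90.889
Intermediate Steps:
s(z, N) = 7 - 4/N
c = -8/9 (c = -112/126 = -112*1/126 = -8/9 ≈ -0.88889)
s(-10, 4) + 109*c = (7 - 4/4) + 109*(-8/9) = (7 - 4*1/4) - 872/9 = (7 - 1) - 872/9 = 6 - 872/9 = -818/9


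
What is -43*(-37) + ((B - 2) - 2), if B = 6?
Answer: 1593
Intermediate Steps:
-43*(-37) + ((B - 2) - 2) = -43*(-37) + ((6 - 2) - 2) = 1591 + (4 - 2) = 1591 + 2 = 1593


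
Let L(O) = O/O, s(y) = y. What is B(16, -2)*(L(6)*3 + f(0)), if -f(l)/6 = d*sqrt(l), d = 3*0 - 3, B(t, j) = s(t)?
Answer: 48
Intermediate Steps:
B(t, j) = t
L(O) = 1
d = -3 (d = 0 - 3 = -3)
f(l) = 18*sqrt(l) (f(l) = -(-18)*sqrt(l) = 18*sqrt(l))
B(16, -2)*(L(6)*3 + f(0)) = 16*(1*3 + 18*sqrt(0)) = 16*(3 + 18*0) = 16*(3 + 0) = 16*3 = 48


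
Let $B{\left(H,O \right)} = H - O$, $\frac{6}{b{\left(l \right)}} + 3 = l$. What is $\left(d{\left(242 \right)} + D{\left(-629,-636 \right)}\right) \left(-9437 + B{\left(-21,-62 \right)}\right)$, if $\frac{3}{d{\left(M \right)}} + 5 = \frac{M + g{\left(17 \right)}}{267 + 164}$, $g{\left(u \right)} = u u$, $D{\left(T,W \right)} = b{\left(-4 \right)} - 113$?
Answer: $\frac{15081957}{14} \approx 1.0773 \cdot 10^{6}$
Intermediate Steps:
$b{\left(l \right)} = \frac{6}{-3 + l}$
$D{\left(T,W \right)} = - \frac{797}{7}$ ($D{\left(T,W \right)} = \frac{6}{-3 - 4} - 113 = \frac{6}{-7} - 113 = 6 \left(- \frac{1}{7}\right) - 113 = - \frac{6}{7} - 113 = - \frac{797}{7}$)
$g{\left(u \right)} = u^{2}$
$d{\left(M \right)} = \frac{3}{- \frac{1866}{431} + \frac{M}{431}}$ ($d{\left(M \right)} = \frac{3}{-5 + \frac{M + 17^{2}}{267 + 164}} = \frac{3}{-5 + \frac{M + 289}{431}} = \frac{3}{-5 + \left(289 + M\right) \frac{1}{431}} = \frac{3}{-5 + \left(\frac{289}{431} + \frac{M}{431}\right)} = \frac{3}{- \frac{1866}{431} + \frac{M}{431}}$)
$\left(d{\left(242 \right)} + D{\left(-629,-636 \right)}\right) \left(-9437 + B{\left(-21,-62 \right)}\right) = \left(\frac{1293}{-1866 + 242} - \frac{797}{7}\right) \left(-9437 - -41\right) = \left(\frac{1293}{-1624} - \frac{797}{7}\right) \left(-9437 + \left(-21 + 62\right)\right) = \left(1293 \left(- \frac{1}{1624}\right) - \frac{797}{7}\right) \left(-9437 + 41\right) = \left(- \frac{1293}{1624} - \frac{797}{7}\right) \left(-9396\right) = \left(- \frac{186197}{1624}\right) \left(-9396\right) = \frac{15081957}{14}$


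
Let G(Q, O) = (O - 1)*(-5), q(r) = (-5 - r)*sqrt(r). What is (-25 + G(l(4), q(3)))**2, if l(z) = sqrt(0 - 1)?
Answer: 5200 - 1600*sqrt(3) ≈ 2428.7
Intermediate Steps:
q(r) = sqrt(r)*(-5 - r)
l(z) = I (l(z) = sqrt(-1) = I)
G(Q, O) = 5 - 5*O (G(Q, O) = (-1 + O)*(-5) = 5 - 5*O)
(-25 + G(l(4), q(3)))**2 = (-25 + (5 - 5*sqrt(3)*(-5 - 1*3)))**2 = (-25 + (5 - 5*sqrt(3)*(-5 - 3)))**2 = (-25 + (5 - 5*sqrt(3)*(-8)))**2 = (-25 + (5 - (-40)*sqrt(3)))**2 = (-25 + (5 + 40*sqrt(3)))**2 = (-20 + 40*sqrt(3))**2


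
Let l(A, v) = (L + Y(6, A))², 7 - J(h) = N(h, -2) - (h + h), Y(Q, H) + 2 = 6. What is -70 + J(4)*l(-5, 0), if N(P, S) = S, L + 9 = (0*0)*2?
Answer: 355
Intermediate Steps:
Y(Q, H) = 4 (Y(Q, H) = -2 + 6 = 4)
L = -9 (L = -9 + (0*0)*2 = -9 + 0*2 = -9 + 0 = -9)
J(h) = 9 + 2*h (J(h) = 7 - (-2 - (h + h)) = 7 - (-2 - 2*h) = 7 + (2 + 2*h) = 9 + 2*h)
l(A, v) = 25 (l(A, v) = (-9 + 4)² = (-5)² = 25)
-70 + J(4)*l(-5, 0) = -70 + (9 + 2*4)*25 = -70 + (9 + 8)*25 = -70 + 17*25 = -70 + 425 = 355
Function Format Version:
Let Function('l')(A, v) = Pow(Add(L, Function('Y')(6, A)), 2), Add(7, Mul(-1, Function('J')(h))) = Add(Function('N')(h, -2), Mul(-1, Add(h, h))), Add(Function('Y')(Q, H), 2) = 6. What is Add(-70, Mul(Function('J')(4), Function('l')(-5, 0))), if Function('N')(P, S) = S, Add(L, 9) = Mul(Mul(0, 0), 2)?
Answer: 355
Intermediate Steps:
Function('Y')(Q, H) = 4 (Function('Y')(Q, H) = Add(-2, 6) = 4)
L = -9 (L = Add(-9, Mul(Mul(0, 0), 2)) = Add(-9, Mul(0, 2)) = Add(-9, 0) = -9)
Function('J')(h) = Add(9, Mul(2, h)) (Function('J')(h) = Add(7, Mul(-1, Add(-2, Mul(-1, Add(h, h))))) = Add(7, Mul(-1, Add(-2, Mul(-1, Mul(2, h))))) = Add(7, Mul(-1, Add(-2, Mul(-2, h)))) = Add(7, Add(2, Mul(2, h))) = Add(9, Mul(2, h)))
Function('l')(A, v) = 25 (Function('l')(A, v) = Pow(Add(-9, 4), 2) = Pow(-5, 2) = 25)
Add(-70, Mul(Function('J')(4), Function('l')(-5, 0))) = Add(-70, Mul(Add(9, Mul(2, 4)), 25)) = Add(-70, Mul(Add(9, 8), 25)) = Add(-70, Mul(17, 25)) = Add(-70, 425) = 355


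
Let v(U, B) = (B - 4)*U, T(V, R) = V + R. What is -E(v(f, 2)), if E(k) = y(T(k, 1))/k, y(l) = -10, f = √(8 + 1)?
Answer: -5/3 ≈ -1.6667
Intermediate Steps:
T(V, R) = R + V
f = 3 (f = √9 = 3)
v(U, B) = U*(-4 + B) (v(U, B) = (-4 + B)*U = U*(-4 + B))
E(k) = -10/k
-E(v(f, 2)) = -(-10)/(3*(-4 + 2)) = -(-10)/(3*(-2)) = -(-10)/(-6) = -(-10)*(-1)/6 = -1*5/3 = -5/3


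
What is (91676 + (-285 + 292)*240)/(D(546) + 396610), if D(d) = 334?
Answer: 23339/99236 ≈ 0.23519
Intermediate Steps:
(91676 + (-285 + 292)*240)/(D(546) + 396610) = (91676 + (-285 + 292)*240)/(334 + 396610) = (91676 + 7*240)/396944 = (91676 + 1680)*(1/396944) = 93356*(1/396944) = 23339/99236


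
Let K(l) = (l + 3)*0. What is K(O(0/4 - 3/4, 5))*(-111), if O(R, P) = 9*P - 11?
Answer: 0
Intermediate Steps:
O(R, P) = -11 + 9*P
K(l) = 0 (K(l) = (3 + l)*0 = 0)
K(O(0/4 - 3/4, 5))*(-111) = 0*(-111) = 0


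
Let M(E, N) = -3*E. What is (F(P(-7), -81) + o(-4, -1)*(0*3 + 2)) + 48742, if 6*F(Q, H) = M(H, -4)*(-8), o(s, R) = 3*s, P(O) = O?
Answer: 48394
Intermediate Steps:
F(Q, H) = 4*H (F(Q, H) = (-3*H*(-8))/6 = (24*H)/6 = 4*H)
(F(P(-7), -81) + o(-4, -1)*(0*3 + 2)) + 48742 = (4*(-81) + (3*(-4))*(0*3 + 2)) + 48742 = (-324 - 12*(0 + 2)) + 48742 = (-324 - 12*2) + 48742 = (-324 - 24) + 48742 = -348 + 48742 = 48394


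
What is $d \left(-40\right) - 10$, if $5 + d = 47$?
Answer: $-1690$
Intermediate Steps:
$d = 42$ ($d = -5 + 47 = 42$)
$d \left(-40\right) - 10 = 42 \left(-40\right) - 10 = -1680 - 10 = -1690$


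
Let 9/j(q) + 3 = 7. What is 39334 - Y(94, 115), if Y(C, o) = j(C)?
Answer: 157327/4 ≈ 39332.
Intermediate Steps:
j(q) = 9/4 (j(q) = 9/(-3 + 7) = 9/4)
Y(C, o) = 9/4
39334 - Y(94, 115) = 39334 - 1*9/4 = 39334 - 9/4 = 157327/4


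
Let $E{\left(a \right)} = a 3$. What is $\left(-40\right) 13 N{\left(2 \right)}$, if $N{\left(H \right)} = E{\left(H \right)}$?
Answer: $-3120$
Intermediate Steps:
$E{\left(a \right)} = 3 a$
$N{\left(H \right)} = 3 H$
$\left(-40\right) 13 N{\left(2 \right)} = \left(-40\right) 13 \cdot 3 \cdot 2 = \left(-520\right) 6 = -3120$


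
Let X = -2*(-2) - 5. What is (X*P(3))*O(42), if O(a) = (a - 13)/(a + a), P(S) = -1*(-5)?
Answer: -145/84 ≈ -1.7262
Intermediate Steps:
X = -1 (X = 4 - 5 = -1)
P(S) = 5
O(a) = (-13 + a)/(2*a) (O(a) = (-13 + a)/((2*a)) = (-13 + a)*(1/(2*a)) = (-13 + a)/(2*a))
(X*P(3))*O(42) = (-1*5)*((1/2)*(-13 + 42)/42) = -5*29/(2*42) = -5*29/84 = -145/84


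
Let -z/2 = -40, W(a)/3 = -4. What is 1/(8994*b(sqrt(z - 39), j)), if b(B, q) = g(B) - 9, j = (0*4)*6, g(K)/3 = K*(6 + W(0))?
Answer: 1/13194198 - sqrt(41)/6597099 ≈ -8.9481e-7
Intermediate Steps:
W(a) = -12 (W(a) = 3*(-4) = -12)
g(K) = -18*K (g(K) = 3*(K*(6 - 12)) = 3*(K*(-6)) = 3*(-6*K) = -18*K)
j = 0 (j = 0*6 = 0)
z = 80 (z = -2*(-40) = 80)
b(B, q) = -9 - 18*B (b(B, q) = -18*B - 9 = -9 - 18*B)
1/(8994*b(sqrt(z - 39), j)) = 1/(8994*(-9 - 18*sqrt(80 - 39))) = 1/(8994*(-9 - 18*sqrt(41)))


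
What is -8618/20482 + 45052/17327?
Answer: 386715489/177445807 ≈ 2.1793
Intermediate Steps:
-8618/20482 + 45052/17327 = -8618*1/20482 + 45052*(1/17327) = -4309/10241 + 45052/17327 = 386715489/177445807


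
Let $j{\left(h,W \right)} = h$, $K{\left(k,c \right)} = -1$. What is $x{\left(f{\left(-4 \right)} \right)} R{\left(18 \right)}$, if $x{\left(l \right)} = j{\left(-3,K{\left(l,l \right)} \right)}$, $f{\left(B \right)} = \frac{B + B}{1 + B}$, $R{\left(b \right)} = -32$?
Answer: $96$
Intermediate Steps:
$f{\left(B \right)} = \frac{2 B}{1 + B}$
$x{\left(l \right)} = -3$
$x{\left(f{\left(-4 \right)} \right)} R{\left(18 \right)} = \left(-3\right) \left(-32\right) = 96$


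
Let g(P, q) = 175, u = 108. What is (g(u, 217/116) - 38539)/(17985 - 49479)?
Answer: 6394/5249 ≈ 1.2181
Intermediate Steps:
(g(u, 217/116) - 38539)/(17985 - 49479) = (175 - 38539)/(17985 - 49479) = -38364/(-31494) = -38364*(-1/31494) = 6394/5249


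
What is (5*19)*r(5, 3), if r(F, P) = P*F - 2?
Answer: 1235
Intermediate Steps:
r(F, P) = -2 + F*P (r(F, P) = F*P - 2 = -2 + F*P)
(5*19)*r(5, 3) = (5*19)*(-2 + 5*3) = 95*(-2 + 15) = 95*13 = 1235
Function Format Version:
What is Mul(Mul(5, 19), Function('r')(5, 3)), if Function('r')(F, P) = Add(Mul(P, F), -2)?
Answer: 1235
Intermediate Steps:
Function('r')(F, P) = Add(-2, Mul(F, P)) (Function('r')(F, P) = Add(Mul(F, P), -2) = Add(-2, Mul(F, P)))
Mul(Mul(5, 19), Function('r')(5, 3)) = Mul(Mul(5, 19), Add(-2, Mul(5, 3))) = Mul(95, Add(-2, 15)) = Mul(95, 13) = 1235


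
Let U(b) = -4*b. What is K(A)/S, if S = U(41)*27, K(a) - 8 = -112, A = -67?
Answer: 26/1107 ≈ 0.023487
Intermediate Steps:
K(a) = -104 (K(a) = 8 - 112 = -104)
S = -4428 (S = -4*41*27 = -164*27 = -4428)
K(A)/S = -104/(-4428) = -104*(-1/4428) = 26/1107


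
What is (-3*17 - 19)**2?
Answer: 4900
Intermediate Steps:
(-3*17 - 19)**2 = (-51 - 19)**2 = (-70)**2 = 4900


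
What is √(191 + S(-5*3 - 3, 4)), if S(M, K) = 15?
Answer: √206 ≈ 14.353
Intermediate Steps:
√(191 + S(-5*3 - 3, 4)) = √(191 + 15) = √206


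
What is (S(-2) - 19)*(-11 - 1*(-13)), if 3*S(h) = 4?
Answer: -106/3 ≈ -35.333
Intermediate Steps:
S(h) = 4/3 (S(h) = (⅓)*4 = 4/3)
(S(-2) - 19)*(-11 - 1*(-13)) = (4/3 - 19)*(-11 - 1*(-13)) = -53*(-11 + 13)/3 = -53/3*2 = -106/3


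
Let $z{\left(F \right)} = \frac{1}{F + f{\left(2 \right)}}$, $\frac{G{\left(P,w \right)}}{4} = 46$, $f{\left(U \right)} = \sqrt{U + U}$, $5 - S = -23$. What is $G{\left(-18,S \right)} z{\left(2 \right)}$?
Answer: $46$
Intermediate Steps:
$S = 28$ ($S = 5 - -23 = 5 + 23 = 28$)
$f{\left(U \right)} = \sqrt{2} \sqrt{U}$ ($f{\left(U \right)} = \sqrt{2 U} = \sqrt{2} \sqrt{U}$)
$G{\left(P,w \right)} = 184$ ($G{\left(P,w \right)} = 4 \cdot 46 = 184$)
$z{\left(F \right)} = \frac{1}{2 + F}$ ($z{\left(F \right)} = \frac{1}{F + \sqrt{2} \sqrt{2}} = \frac{1}{F + 2} = \frac{1}{2 + F}$)
$G{\left(-18,S \right)} z{\left(2 \right)} = \frac{184}{2 + 2} = \frac{184}{4} = 184 \cdot \frac{1}{4} = 46$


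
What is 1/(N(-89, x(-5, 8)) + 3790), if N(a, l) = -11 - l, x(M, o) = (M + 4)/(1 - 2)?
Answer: 1/3778 ≈ 0.00026469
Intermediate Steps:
x(M, o) = -4 - M (x(M, o) = (4 + M)/(-1) = (4 + M)*(-1) = -4 - M)
1/(N(-89, x(-5, 8)) + 3790) = 1/((-11 - (-4 - 1*(-5))) + 3790) = 1/((-11 - (-4 + 5)) + 3790) = 1/((-11 - 1*1) + 3790) = 1/((-11 - 1) + 3790) = 1/(-12 + 3790) = 1/3778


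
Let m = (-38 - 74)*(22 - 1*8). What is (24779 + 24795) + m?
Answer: 48006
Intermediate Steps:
m = -1568 (m = -112*(22 - 8) = -112*14 = -1568)
(24779 + 24795) + m = (24779 + 24795) - 1568 = 49574 - 1568 = 48006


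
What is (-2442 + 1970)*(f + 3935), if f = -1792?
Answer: -1011496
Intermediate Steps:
(-2442 + 1970)*(f + 3935) = (-2442 + 1970)*(-1792 + 3935) = -472*2143 = -1011496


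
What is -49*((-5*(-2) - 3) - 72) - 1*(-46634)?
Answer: 49819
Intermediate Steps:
-49*((-5*(-2) - 3) - 72) - 1*(-46634) = -49*((10 - 3) - 72) + 46634 = -49*(7 - 72) + 46634 = -49*(-65) + 46634 = 3185 + 46634 = 49819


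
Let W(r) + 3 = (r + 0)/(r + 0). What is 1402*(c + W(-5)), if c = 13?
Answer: 15422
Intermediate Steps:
W(r) = -2 (W(r) = -3 + (r + 0)/(r + 0) = -3 + r/r = -3 + 1 = -2)
1402*(c + W(-5)) = 1402*(13 - 2) = 1402*11 = 15422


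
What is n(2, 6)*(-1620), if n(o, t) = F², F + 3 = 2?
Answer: -1620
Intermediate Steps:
F = -1 (F = -3 + 2 = -1)
n(o, t) = 1 (n(o, t) = (-1)² = 1)
n(2, 6)*(-1620) = 1*(-1620) = -1620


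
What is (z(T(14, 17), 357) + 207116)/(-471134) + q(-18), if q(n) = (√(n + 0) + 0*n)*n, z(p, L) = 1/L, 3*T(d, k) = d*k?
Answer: -73940413/168194838 - 54*I*√2 ≈ -0.43961 - 76.368*I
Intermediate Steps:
T(d, k) = d*k/3 (T(d, k) = (d*k)/3 = d*k/3)
q(n) = n^(3/2) (q(n) = (√n + 0)*n = √n*n = n^(3/2))
(z(T(14, 17), 357) + 207116)/(-471134) + q(-18) = (1/357 + 207116)/(-471134) + (-18)^(3/2) = (1/357 + 207116)*(-1/471134) - 54*I*√2 = (73940413/357)*(-1/471134) - 54*I*√2 = -73940413/168194838 - 54*I*√2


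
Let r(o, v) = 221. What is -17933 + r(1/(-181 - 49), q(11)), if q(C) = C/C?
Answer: -17712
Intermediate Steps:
q(C) = 1
-17933 + r(1/(-181 - 49), q(11)) = -17933 + 221 = -17712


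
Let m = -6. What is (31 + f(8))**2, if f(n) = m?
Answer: 625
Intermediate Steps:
f(n) = -6
(31 + f(8))**2 = (31 - 6)**2 = 25**2 = 625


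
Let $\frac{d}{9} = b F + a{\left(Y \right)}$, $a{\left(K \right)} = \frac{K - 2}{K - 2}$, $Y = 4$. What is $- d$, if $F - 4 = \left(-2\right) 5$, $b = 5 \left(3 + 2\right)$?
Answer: $1341$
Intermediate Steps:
$a{\left(K \right)} = 1$ ($a{\left(K \right)} = \frac{-2 + K}{-2 + K} = 1$)
$b = 25$ ($b = 5 \cdot 5 = 25$)
$F = -6$ ($F = 4 - 10 = -6$)
$d = -1341$ ($d = 9 \left(25 \left(-6\right) + 1\right) = 9 \left(-150 + 1\right) = 9 \left(-149\right) = -1341$)
$- d = \left(-1\right) \left(-1341\right) = 1341$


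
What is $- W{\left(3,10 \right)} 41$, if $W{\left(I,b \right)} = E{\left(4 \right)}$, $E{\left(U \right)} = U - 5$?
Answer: $41$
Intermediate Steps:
$E{\left(U \right)} = -5 + U$
$W{\left(I,b \right)} = -1$ ($W{\left(I,b \right)} = -5 + 4 = -1$)
$- W{\left(3,10 \right)} 41 = - \left(-1\right) 41 = \left(-1\right) \left(-41\right) = 41$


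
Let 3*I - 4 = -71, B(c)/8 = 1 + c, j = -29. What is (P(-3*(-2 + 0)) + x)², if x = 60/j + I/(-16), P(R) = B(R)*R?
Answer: 217878900625/1937664 ≈ 1.1244e+5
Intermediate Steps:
B(c) = 8 + 8*c (B(c) = 8*(1 + c) = 8 + 8*c)
I = -67/3 (I = 4/3 + (⅓)*(-71) = 4/3 - 71/3 = -67/3 ≈ -22.333)
P(R) = R*(8 + 8*R) (P(R) = (8 + 8*R)*R = R*(8 + 8*R))
x = -937/1392 (x = 60/(-29) - 67/3/(-16) = 60*(-1/29) - 67/3*(-1/16) = -60/29 + 67/48 = -937/1392 ≈ -0.67313)
(P(-3*(-2 + 0)) + x)² = (8*(-3*(-2 + 0))*(1 - 3*(-2 + 0)) - 937/1392)² = (8*(-3*(-2))*(1 - 3*(-2)) - 937/1392)² = (8*6*(1 + 6) - 937/1392)² = (8*6*7 - 937/1392)² = (336 - 937/1392)² = (466775/1392)² = 217878900625/1937664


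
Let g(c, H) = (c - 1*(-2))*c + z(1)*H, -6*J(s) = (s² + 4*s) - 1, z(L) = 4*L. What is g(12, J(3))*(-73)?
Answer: -33872/3 ≈ -11291.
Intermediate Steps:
J(s) = ⅙ - 2*s/3 - s²/6 (J(s) = -((s² + 4*s) - 1)/6 = -(-1 + s² + 4*s)/6 = ⅙ - 2*s/3 - s²/6)
g(c, H) = 4*H + c*(2 + c) (g(c, H) = (c - 1*(-2))*c + (4*1)*H = (c + 2)*c + 4*H = (2 + c)*c + 4*H = c*(2 + c) + 4*H = 4*H + c*(2 + c))
g(12, J(3))*(-73) = (12² + 2*12 + 4*(⅙ - ⅔*3 - ⅙*3²))*(-73) = (144 + 24 + 4*(⅙ - 2 - ⅙*9))*(-73) = (144 + 24 + 4*(⅙ - 2 - 3/2))*(-73) = (144 + 24 + 4*(-10/3))*(-73) = (144 + 24 - 40/3)*(-73) = (464/3)*(-73) = -33872/3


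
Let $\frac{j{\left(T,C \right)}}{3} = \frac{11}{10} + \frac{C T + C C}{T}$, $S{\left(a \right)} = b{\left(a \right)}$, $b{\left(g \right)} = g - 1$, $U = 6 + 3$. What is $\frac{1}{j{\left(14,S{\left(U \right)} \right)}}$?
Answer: $\frac{70}{2871} \approx 0.024382$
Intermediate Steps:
$U = 9$
$b{\left(g \right)} = -1 + g$
$S{\left(a \right)} = -1 + a$
$j{\left(T,C \right)} = \frac{33}{10} + \frac{3 \left(C^{2} + C T\right)}{T}$ ($j{\left(T,C \right)} = 3 \left(\frac{11}{10} + \frac{C T + C C}{T}\right) = 3 \left(11 \cdot \frac{1}{10} + \frac{C T + C^{2}}{T}\right) = 3 \left(\frac{11}{10} + \frac{C^{2} + C T}{T}\right) = \frac{33}{10} + \frac{3 \left(C^{2} + C T\right)}{T}$)
$\frac{1}{j{\left(14,S{\left(U \right)} \right)}} = \frac{1}{\frac{33}{10} + 3 \left(-1 + 9\right) + \frac{3 \left(-1 + 9\right)^{2}}{14}} = \frac{1}{\frac{33}{10} + 3 \cdot 8 + 3 \cdot 8^{2} \cdot \frac{1}{14}} = \frac{1}{\frac{33}{10} + 24 + 3 \cdot 64 \cdot \frac{1}{14}} = \frac{1}{\frac{33}{10} + 24 + \frac{96}{7}} = \frac{1}{\frac{2871}{70}} = \frac{70}{2871}$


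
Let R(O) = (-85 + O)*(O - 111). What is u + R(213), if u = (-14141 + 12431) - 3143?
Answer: 8203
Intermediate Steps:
R(O) = (-111 + O)*(-85 + O) (R(O) = (-85 + O)*(-111 + O) = (-111 + O)*(-85 + O))
u = -4853 (u = -1710 - 3143 = -4853)
u + R(213) = -4853 + (9435 + 213**2 - 196*213) = -4853 + (9435 + 45369 - 41748) = -4853 + 13056 = 8203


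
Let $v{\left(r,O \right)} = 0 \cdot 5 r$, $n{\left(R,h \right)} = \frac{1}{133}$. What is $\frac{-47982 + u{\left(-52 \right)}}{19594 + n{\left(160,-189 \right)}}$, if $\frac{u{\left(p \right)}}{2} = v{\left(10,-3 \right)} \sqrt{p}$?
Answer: $- \frac{6381606}{2606003} \approx -2.4488$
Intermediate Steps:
$n{\left(R,h \right)} = \frac{1}{133}$
$v{\left(r,O \right)} = 0$ ($v{\left(r,O \right)} = 0 r = 0$)
$u{\left(p \right)} = 0$ ($u{\left(p \right)} = 2 \cdot 0 \sqrt{p} = 2 \cdot 0 = 0$)
$\frac{-47982 + u{\left(-52 \right)}}{19594 + n{\left(160,-189 \right)}} = \frac{-47982 + 0}{19594 + \frac{1}{133}} = - \frac{47982}{\frac{2606003}{133}} = \left(-47982\right) \frac{133}{2606003} = - \frac{6381606}{2606003}$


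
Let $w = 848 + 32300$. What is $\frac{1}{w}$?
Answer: $\frac{1}{33148} \approx 3.0168 \cdot 10^{-5}$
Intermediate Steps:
$w = 33148$
$\frac{1}{w} = \frac{1}{33148}$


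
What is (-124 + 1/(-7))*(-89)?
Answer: 77341/7 ≈ 11049.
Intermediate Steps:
(-124 + 1/(-7))*(-89) = (-124 - 1/7)*(-89) = -869/7*(-89) = 77341/7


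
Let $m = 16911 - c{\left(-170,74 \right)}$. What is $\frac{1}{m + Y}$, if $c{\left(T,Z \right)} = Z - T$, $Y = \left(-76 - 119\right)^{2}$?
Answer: $\frac{1}{54692} \approx 1.8284 \cdot 10^{-5}$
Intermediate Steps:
$Y = 38025$ ($Y = \left(-195\right)^{2} = 38025$)
$m = 16667$ ($m = 16911 - \left(74 - -170\right) = 16911 - \left(74 + 170\right) = 16911 - 244 = 16667$)
$\frac{1}{m + Y} = \frac{1}{16667 + 38025} = \frac{1}{54692}$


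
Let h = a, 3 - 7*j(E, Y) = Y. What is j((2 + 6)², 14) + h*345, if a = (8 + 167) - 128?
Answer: 113494/7 ≈ 16213.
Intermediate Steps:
j(E, Y) = 3/7 - Y/7
a = 47 (a = 175 - 128 = 47)
h = 47
j((2 + 6)², 14) + h*345 = (3/7 - ⅐*14) + 47*345 = (3/7 - 2) + 16215 = -11/7 + 16215 = 113494/7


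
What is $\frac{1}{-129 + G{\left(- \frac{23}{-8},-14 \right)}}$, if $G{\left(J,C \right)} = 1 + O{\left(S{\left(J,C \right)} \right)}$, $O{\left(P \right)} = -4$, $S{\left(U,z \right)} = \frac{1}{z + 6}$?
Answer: $- \frac{1}{132} \approx -0.0075758$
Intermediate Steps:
$S{\left(U,z \right)} = \frac{1}{6 + z}$
$G{\left(J,C \right)} = -3$ ($G{\left(J,C \right)} = 1 - 4 = -3$)
$\frac{1}{-129 + G{\left(- \frac{23}{-8},-14 \right)}} = \frac{1}{-129 - 3} = \frac{1}{-132} = - \frac{1}{132}$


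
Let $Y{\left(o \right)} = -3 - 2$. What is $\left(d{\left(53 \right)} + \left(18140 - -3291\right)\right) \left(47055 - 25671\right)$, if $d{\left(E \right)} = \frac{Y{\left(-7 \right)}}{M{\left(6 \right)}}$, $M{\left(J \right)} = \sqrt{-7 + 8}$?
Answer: $458173584$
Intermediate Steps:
$Y{\left(o \right)} = -5$ ($Y{\left(o \right)} = -3 - 2 = -5$)
$M{\left(J \right)} = 1$ ($M{\left(J \right)} = \sqrt{1} = 1$)
$d{\left(E \right)} = -5$ ($d{\left(E \right)} = - \frac{5}{1} = \left(-5\right) 1 = -5$)
$\left(d{\left(53 \right)} + \left(18140 - -3291\right)\right) \left(47055 - 25671\right) = \left(-5 + \left(18140 - -3291\right)\right) \left(47055 - 25671\right) = \left(-5 + \left(18140 + 3291\right)\right) 21384 = \left(-5 + 21431\right) 21384 = 21426 \cdot 21384 = 458173584$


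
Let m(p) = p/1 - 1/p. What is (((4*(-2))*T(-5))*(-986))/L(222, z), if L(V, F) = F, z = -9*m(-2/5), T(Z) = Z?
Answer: 394400/189 ≈ 2086.8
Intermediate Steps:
m(p) = p - 1/p (m(p) = p*1 - 1/p = p - 1/p)
z = -189/10 (z = -9*(-2/5 - 1/((-2/5))) = -9*(-2*⅕ - 1/((-2*⅕))) = -9*(-⅖ - 1/(-⅖)) = -9*(-⅖ - 1*(-5/2)) = -9*(-⅖ + 5/2) = -9*21/10 = -189/10 ≈ -18.900)
(((4*(-2))*T(-5))*(-986))/L(222, z) = (((4*(-2))*(-5))*(-986))/(-189/10) = (-8*(-5)*(-986))*(-10/189) = (40*(-986))*(-10/189) = -39440*(-10/189) = 394400/189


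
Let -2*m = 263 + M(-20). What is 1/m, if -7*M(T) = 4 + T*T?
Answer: -14/1437 ≈ -0.0097425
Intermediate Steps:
M(T) = -4/7 - T²/7 (M(T) = -(4 + T*T)/7 = -(4 + T²)/7 = -4/7 - T²/7)
m = -1437/14 (m = -(263 + (-4/7 - ⅐*(-20)²))/2 = -(263 + (-4/7 - ⅐*400))/2 = -(263 + (-4/7 - 400/7))/2 = -(263 - 404/7)/2 = -½*1437/7 = -1437/14 ≈ -102.64)
1/m = 1/(-1437/14) = -14/1437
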